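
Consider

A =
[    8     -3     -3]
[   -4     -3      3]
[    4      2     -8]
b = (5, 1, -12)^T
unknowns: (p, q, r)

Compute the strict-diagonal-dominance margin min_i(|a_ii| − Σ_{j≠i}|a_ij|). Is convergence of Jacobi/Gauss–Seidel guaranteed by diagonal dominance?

-4

row 1: |8| − (3+3) = 2
row 2: |-3| − (4+3) = -4
row 3: |-8| − (4+2) = 2
minimum over rows = -4 → not strictly diagonally dominant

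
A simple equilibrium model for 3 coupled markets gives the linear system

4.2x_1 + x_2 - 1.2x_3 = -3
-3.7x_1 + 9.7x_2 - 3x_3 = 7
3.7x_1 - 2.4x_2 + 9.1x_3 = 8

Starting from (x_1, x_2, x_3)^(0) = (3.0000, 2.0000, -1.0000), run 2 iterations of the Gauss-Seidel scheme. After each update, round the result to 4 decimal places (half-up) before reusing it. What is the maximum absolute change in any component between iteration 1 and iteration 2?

1.2157

Iteration 1:
  x_1 = (-3 - (1)·2.0000 - (-1.2)·-1.0000) / (4.2) = -1.4762
  x_2 = (7 - (-3.7)·-1.4762 - (-3)·-1.0000) / (9.7) = -0.1507
  x_3 = (8 - (3.7)·-1.4762 - (-2.4)·-0.1507) / (9.1) = 1.4396
Iteration 2:
  x_1 = (-3 - (1)·-0.1507 - (-1.2)·1.4396) / (4.2) = -0.2671
  x_2 = (7 - (-3.7)·-0.2671 - (-3)·1.4396) / (9.7) = 1.0650
  x_3 = (8 - (3.7)·-0.2671 - (-2.4)·1.0650) / (9.1) = 1.2686
Change: (1.2091, 1.2157, -0.1710) → max |·| = 1.2157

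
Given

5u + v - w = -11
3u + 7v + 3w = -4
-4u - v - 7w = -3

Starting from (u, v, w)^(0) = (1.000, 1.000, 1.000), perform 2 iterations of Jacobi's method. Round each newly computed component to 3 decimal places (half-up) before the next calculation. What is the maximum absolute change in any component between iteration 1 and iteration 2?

2.176

Iteration 1:
  u = (-11 - (1)·1.000 - (-1)·1.000) / (5) = -2.200
  v = (-4 - (3)·1.000 - (3)·1.000) / (7) = -1.429
  w = (-3 - (-4)·1.000 - (-1)·1.000) / (-7) = -0.286
Iteration 2:
  u = (-11 - (1)·-1.429 - (-1)·-0.286) / (5) = -1.971
  v = (-4 - (3)·-2.200 - (3)·-0.286) / (7) = 0.494
  w = (-3 - (-4)·-2.200 - (-1)·-1.429) / (-7) = 1.890
Change: (0.229, 1.923, 2.176) → max |·| = 2.176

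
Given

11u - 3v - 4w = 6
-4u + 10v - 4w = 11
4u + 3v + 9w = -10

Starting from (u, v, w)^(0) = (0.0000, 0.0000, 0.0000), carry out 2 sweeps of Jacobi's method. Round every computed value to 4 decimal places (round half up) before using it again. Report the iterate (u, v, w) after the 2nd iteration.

(0.4414, 0.8738, -1.7202)

Iteration 1:
  u = (6 - (-3)·0.0000 - (-4)·0.0000) / (11) = 0.5455
  v = (11 - (-4)·0.0000 - (-4)·0.0000) / (10) = 1.1000
  w = (-10 - (4)·0.0000 - (3)·0.0000) / (9) = -1.1111
Iteration 2:
  u = (6 - (-3)·1.1000 - (-4)·-1.1111) / (11) = 0.4414
  v = (11 - (-4)·0.5455 - (-4)·-1.1111) / (10) = 0.8738
  w = (-10 - (4)·0.5455 - (3)·1.1000) / (9) = -1.7202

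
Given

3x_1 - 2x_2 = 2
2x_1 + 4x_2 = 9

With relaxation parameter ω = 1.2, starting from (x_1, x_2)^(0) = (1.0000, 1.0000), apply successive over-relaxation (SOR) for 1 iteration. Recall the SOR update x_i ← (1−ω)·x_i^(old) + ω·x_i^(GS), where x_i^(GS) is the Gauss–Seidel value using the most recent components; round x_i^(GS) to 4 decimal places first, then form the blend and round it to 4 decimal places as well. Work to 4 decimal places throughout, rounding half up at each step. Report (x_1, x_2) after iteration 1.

Iteration 1:
  x_1: GS value = (2 - (-2)·1.0000) / (3) = 1.3333;  x_1 ← (1−ω)·1.0000 + ω·1.3333 = 1.4000
  x_2: GS value = (9 - (2)·1.4000) / (4) = 1.5500;  x_2 ← (1−ω)·1.0000 + ω·1.5500 = 1.6600

(1.4000, 1.6600)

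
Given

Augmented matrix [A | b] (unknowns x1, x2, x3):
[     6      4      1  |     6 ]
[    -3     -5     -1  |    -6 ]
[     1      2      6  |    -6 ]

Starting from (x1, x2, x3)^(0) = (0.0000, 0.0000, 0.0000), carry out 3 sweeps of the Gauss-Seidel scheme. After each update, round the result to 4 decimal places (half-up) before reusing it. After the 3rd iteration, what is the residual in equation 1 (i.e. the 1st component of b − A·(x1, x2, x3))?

-0.6270

Iteration 1:
  x1 = (6 - (4)·0.0000 - (1)·0.0000) / (6) = 1.0000
  x2 = (-6 - (-3)·1.0000 - (-1)·0.0000) / (-5) = 0.6000
  x3 = (-6 - (1)·1.0000 - (2)·0.6000) / (6) = -1.3667
Iteration 2:
  x1 = (6 - (4)·0.6000 - (1)·-1.3667) / (6) = 0.8278
  x2 = (-6 - (-3)·0.8278 - (-1)·-1.3667) / (-5) = 0.9767
  x3 = (-6 - (1)·0.8278 - (2)·0.9767) / (6) = -1.4635
Iteration 3:
  x1 = (6 - (4)·0.9767 - (1)·-1.4635) / (6) = 0.5928
  x2 = (-6 - (-3)·0.5928 - (-1)·-1.4635) / (-5) = 1.1370
  x3 = (-6 - (1)·0.5928 - (2)·1.1370) / (6) = -1.4778
Residual b − A·x = (-0.6270, -0.0144, 0.0000)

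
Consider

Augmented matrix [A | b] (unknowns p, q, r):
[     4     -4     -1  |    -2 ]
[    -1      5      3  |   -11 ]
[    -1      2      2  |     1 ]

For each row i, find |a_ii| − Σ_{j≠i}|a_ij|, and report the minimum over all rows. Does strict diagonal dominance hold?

-1

row 1: |4| − (4+1) = -1
row 2: |5| − (1+3) = 1
row 3: |2| − (1+2) = -1
minimum over rows = -1 → not strictly diagonally dominant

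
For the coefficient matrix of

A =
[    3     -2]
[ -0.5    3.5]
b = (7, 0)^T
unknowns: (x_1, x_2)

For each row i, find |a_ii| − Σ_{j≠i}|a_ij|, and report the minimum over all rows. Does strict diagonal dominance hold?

row 1: |3| − (2) = 1
row 2: |3.5| − (0.5) = 3
minimum over rows = 1 → strictly diagonally dominant (convergence guaranteed)

1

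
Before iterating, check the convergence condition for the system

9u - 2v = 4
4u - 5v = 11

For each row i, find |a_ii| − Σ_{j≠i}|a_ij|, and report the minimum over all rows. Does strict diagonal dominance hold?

row 1: |9| − (2) = 7
row 2: |-5| − (4) = 1
minimum over rows = 1 → strictly diagonally dominant (convergence guaranteed)

1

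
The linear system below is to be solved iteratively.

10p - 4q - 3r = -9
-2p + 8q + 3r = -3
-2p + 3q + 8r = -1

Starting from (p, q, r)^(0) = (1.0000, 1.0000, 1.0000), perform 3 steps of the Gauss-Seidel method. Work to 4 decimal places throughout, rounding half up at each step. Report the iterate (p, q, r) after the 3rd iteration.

Iteration 1:
  p = (-9 - (-4)·1.0000 - (-3)·1.0000) / (10) = -0.2000
  q = (-3 - (-2)·-0.2000 - (3)·1.0000) / (8) = -0.8000
  r = (-1 - (-2)·-0.2000 - (3)·-0.8000) / (8) = 0.1250
Iteration 2:
  p = (-9 - (-4)·-0.8000 - (-3)·0.1250) / (10) = -1.1825
  q = (-3 - (-2)·-1.1825 - (3)·0.1250) / (8) = -0.7175
  r = (-1 - (-2)·-1.1825 - (3)·-0.7175) / (8) = -0.1516
Iteration 3:
  p = (-9 - (-4)·-0.7175 - (-3)·-0.1516) / (10) = -1.2325
  q = (-3 - (-2)·-1.2325 - (3)·-0.1516) / (8) = -0.6263
  r = (-1 - (-2)·-1.2325 - (3)·-0.6263) / (8) = -0.1983

(-1.2325, -0.6263, -0.1983)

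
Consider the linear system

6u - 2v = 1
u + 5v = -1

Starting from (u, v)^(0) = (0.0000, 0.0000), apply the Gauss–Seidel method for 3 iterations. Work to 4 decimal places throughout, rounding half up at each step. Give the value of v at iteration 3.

-0.2188

Iteration 1:
  u = (1 - (-2)·0.0000) / (6) = 0.1667
  v = (-1 - (1)·0.1667) / (5) = -0.2333
Iteration 2:
  u = (1 - (-2)·-0.2333) / (6) = 0.0889
  v = (-1 - (1)·0.0889) / (5) = -0.2178
Iteration 3:
  u = (1 - (-2)·-0.2178) / (6) = 0.0941
  v = (-1 - (1)·0.0941) / (5) = -0.2188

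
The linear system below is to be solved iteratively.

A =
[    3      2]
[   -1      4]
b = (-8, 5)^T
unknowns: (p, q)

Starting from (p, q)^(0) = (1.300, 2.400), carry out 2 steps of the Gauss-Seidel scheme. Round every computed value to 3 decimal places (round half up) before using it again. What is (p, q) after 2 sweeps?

(-2.789, 0.553)

Iteration 1:
  p = (-8 - (2)·2.400) / (3) = -4.267
  q = (5 - (-1)·-4.267) / (4) = 0.183
Iteration 2:
  p = (-8 - (2)·0.183) / (3) = -2.789
  q = (5 - (-1)·-2.789) / (4) = 0.553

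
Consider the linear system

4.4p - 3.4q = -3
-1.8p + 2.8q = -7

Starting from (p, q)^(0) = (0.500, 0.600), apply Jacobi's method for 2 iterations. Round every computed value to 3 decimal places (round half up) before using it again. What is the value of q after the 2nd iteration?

Iteration 1:
  p = (-3 - (-3.4)·0.600) / (4.4) = -0.218
  q = (-7 - (-1.8)·0.500) / (2.8) = -2.179
Iteration 2:
  p = (-3 - (-3.4)·-2.179) / (4.4) = -2.366
  q = (-7 - (-1.8)·-0.218) / (2.8) = -2.640

-2.640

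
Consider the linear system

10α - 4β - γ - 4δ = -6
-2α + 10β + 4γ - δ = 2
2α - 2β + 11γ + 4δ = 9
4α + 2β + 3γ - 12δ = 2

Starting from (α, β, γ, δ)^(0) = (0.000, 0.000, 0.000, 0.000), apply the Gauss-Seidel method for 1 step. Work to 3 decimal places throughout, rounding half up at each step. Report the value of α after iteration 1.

Iteration 1:
  α = (-6 - (-4)·0.000 - (-1)·0.000 - (-4)·0.000) / (10) = -0.600
  β = (2 - (-2)·-0.600 - (4)·0.000 - (-1)·0.000) / (10) = 0.080
  γ = (9 - (2)·-0.600 - (-2)·0.080 - (4)·0.000) / (11) = 0.942
  δ = (2 - (4)·-0.600 - (2)·0.080 - (3)·0.942) / (-12) = -0.118

-0.600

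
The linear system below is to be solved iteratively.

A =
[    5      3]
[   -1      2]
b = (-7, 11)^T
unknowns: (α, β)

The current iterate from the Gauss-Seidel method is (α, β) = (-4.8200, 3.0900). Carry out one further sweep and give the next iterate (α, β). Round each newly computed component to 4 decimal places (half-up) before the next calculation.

(-3.2540, 3.8730)

One sweep:
  α = (-7 - (3)·3.0900) / (5) = -3.2540
  β = (11 - (-1)·-3.2540) / (2) = 3.8730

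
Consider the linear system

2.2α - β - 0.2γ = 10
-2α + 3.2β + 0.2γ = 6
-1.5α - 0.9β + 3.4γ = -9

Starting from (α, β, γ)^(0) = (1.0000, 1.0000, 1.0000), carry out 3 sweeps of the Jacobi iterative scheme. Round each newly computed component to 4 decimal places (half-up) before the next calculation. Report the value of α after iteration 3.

6.9213

Iteration 1:
  α = (10 - (-1)·1.0000 - (-0.2)·1.0000) / (2.2) = 5.0909
  β = (6 - (-2)·1.0000 - (0.2)·1.0000) / (3.2) = 2.4375
  γ = (-9 - (-1.5)·1.0000 - (-0.9)·1.0000) / (3.4) = -1.9412
Iteration 2:
  α = (10 - (-1)·2.4375 - (-0.2)·-1.9412) / (2.2) = 5.4769
  β = (6 - (-2)·5.0909 - (0.2)·-1.9412) / (3.2) = 5.1781
  γ = (-9 - (-1.5)·5.0909 - (-0.9)·2.4375) / (3.4) = 0.2441
Iteration 3:
  α = (10 - (-1)·5.1781 - (-0.2)·0.2441) / (2.2) = 6.9213
  β = (6 - (-2)·5.4769 - (0.2)·0.2441) / (3.2) = 5.2828
  γ = (-9 - (-1.5)·5.4769 - (-0.9)·5.1781) / (3.4) = 1.1399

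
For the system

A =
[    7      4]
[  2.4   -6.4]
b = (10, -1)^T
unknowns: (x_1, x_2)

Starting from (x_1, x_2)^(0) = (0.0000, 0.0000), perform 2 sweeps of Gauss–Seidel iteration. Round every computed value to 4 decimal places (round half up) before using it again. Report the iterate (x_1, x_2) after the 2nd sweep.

(1.0331, 0.5437)

Iteration 1:
  x_1 = (10 - (4)·0.0000) / (7) = 1.4286
  x_2 = (-1 - (2.4)·1.4286) / (-6.4) = 0.6920
Iteration 2:
  x_1 = (10 - (4)·0.6920) / (7) = 1.0331
  x_2 = (-1 - (2.4)·1.0331) / (-6.4) = 0.5437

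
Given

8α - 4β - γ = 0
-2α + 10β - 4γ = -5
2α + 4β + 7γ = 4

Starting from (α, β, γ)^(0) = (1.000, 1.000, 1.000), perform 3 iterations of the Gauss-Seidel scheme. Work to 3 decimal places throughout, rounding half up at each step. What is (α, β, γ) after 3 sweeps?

Iteration 1:
  α = (0 - (-4)·1.000 - (-1)·1.000) / (8) = 0.625
  β = (-5 - (-2)·0.625 - (-4)·1.000) / (10) = 0.025
  γ = (4 - (2)·0.625 - (4)·0.025) / (7) = 0.379
Iteration 2:
  α = (0 - (-4)·0.025 - (-1)·0.379) / (8) = 0.060
  β = (-5 - (-2)·0.060 - (-4)·0.379) / (10) = -0.336
  γ = (4 - (2)·0.060 - (4)·-0.336) / (7) = 0.746
Iteration 3:
  α = (0 - (-4)·-0.336 - (-1)·0.746) / (8) = -0.075
  β = (-5 - (-2)·-0.075 - (-4)·0.746) / (10) = -0.217
  γ = (4 - (2)·-0.075 - (4)·-0.217) / (7) = 0.717

(-0.075, -0.217, 0.717)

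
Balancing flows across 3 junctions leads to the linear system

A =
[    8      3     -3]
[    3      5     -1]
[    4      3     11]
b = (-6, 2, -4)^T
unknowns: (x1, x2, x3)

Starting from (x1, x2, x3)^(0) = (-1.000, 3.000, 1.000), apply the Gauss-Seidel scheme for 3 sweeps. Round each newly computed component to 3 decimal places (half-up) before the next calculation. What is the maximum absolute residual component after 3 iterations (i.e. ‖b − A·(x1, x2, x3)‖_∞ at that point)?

0.121

Iteration 1:
  x1 = (-6 - (3)·3.000 - (-3)·1.000) / (8) = -1.500
  x2 = (2 - (3)·-1.500 - (-1)·1.000) / (5) = 1.500
  x3 = (-4 - (4)·-1.500 - (3)·1.500) / (11) = -0.227
Iteration 2:
  x1 = (-6 - (3)·1.500 - (-3)·-0.227) / (8) = -1.398
  x2 = (2 - (3)·-1.398 - (-1)·-0.227) / (5) = 1.193
  x3 = (-4 - (4)·-1.398 - (3)·1.193) / (11) = -0.181
Iteration 3:
  x1 = (-6 - (3)·1.193 - (-3)·-0.181) / (8) = -1.265
  x2 = (2 - (3)·-1.265 - (-1)·-0.181) / (5) = 1.123
  x3 = (-4 - (4)·-1.265 - (3)·1.123) / (11) = -0.210
Residual b − A·x = (0.121, -0.030, 0.001); ∞-norm = 0.121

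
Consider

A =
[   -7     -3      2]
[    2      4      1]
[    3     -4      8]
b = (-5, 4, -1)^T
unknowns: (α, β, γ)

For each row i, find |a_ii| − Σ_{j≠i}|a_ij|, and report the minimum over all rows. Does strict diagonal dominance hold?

1

row 1: |-7| − (3+2) = 2
row 2: |4| − (2+1) = 1
row 3: |8| − (3+4) = 1
minimum over rows = 1 → strictly diagonally dominant (convergence guaranteed)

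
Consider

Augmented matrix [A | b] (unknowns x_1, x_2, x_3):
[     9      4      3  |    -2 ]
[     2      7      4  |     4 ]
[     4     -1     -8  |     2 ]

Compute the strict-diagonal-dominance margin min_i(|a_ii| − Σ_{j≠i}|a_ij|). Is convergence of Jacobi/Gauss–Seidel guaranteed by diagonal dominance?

row 1: |9| − (4+3) = 2
row 2: |7| − (2+4) = 1
row 3: |-8| − (4+1) = 3
minimum over rows = 1 → strictly diagonally dominant (convergence guaranteed)

1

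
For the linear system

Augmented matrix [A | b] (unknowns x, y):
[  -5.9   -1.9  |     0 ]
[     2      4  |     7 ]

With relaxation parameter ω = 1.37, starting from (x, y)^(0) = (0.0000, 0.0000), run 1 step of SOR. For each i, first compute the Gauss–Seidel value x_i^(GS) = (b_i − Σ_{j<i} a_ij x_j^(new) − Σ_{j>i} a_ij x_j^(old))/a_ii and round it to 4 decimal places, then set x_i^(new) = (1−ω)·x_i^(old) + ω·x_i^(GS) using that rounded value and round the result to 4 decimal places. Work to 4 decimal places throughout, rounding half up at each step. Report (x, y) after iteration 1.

(0.0000, 2.3975)

Iteration 1:
  x: GS value = (0 - (-1.9)·0.0000) / (-5.9) = 0.0000;  x ← (1−ω)·0.0000 + ω·0.0000 = 0.0000
  y: GS value = (7 - (2)·0.0000) / (4) = 1.7500;  y ← (1−ω)·0.0000 + ω·1.7500 = 2.3975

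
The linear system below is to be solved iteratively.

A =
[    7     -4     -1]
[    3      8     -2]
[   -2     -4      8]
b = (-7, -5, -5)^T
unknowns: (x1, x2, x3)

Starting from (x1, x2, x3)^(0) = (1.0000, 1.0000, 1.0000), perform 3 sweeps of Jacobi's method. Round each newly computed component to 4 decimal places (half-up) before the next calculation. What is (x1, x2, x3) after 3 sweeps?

(-1.4311, -0.3638, -1.2210)

Iteration 1:
  x1 = (-7 - (-4)·1.0000 - (-1)·1.0000) / (7) = -0.2857
  x2 = (-5 - (3)·1.0000 - (-2)·1.0000) / (8) = -0.7500
  x3 = (-5 - (-2)·1.0000 - (-4)·1.0000) / (8) = 0.1250
Iteration 2:
  x1 = (-7 - (-4)·-0.7500 - (-1)·0.1250) / (7) = -1.4107
  x2 = (-5 - (3)·-0.2857 - (-2)·0.1250) / (8) = -0.4866
  x3 = (-5 - (-2)·-0.2857 - (-4)·-0.7500) / (8) = -1.0714
Iteration 3:
  x1 = (-7 - (-4)·-0.4866 - (-1)·-1.0714) / (7) = -1.4311
  x2 = (-5 - (3)·-1.4107 - (-2)·-1.0714) / (8) = -0.3638
  x3 = (-5 - (-2)·-1.4107 - (-4)·-0.4866) / (8) = -1.2210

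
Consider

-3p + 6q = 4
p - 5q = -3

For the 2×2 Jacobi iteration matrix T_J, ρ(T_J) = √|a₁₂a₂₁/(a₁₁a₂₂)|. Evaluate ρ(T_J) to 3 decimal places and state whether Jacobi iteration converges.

0.632

a₁₂a₂₁/(a₁₁a₂₂) = (6)·(1) / ((-3)·(-5)) = 0.400000
ρ = √|0.400000| = √0.400000 = 0.632
ρ < 1, so Jacobi converges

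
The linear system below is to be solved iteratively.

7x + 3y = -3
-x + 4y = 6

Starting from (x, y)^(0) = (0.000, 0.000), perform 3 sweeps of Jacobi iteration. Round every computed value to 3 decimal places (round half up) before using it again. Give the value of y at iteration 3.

1.232

Iteration 1:
  x = (-3 - (3)·0.000) / (7) = -0.429
  y = (6 - (-1)·0.000) / (4) = 1.500
Iteration 2:
  x = (-3 - (3)·1.500) / (7) = -1.071
  y = (6 - (-1)·-0.429) / (4) = 1.393
Iteration 3:
  x = (-3 - (3)·1.393) / (7) = -1.026
  y = (6 - (-1)·-1.071) / (4) = 1.232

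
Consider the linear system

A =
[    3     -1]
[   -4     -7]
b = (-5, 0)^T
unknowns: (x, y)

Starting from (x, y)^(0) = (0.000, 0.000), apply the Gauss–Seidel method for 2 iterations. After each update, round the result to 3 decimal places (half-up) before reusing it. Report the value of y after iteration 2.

0.771

Iteration 1:
  x = (-5 - (-1)·0.000) / (3) = -1.667
  y = (0 - (-4)·-1.667) / (-7) = 0.953
Iteration 2:
  x = (-5 - (-1)·0.953) / (3) = -1.349
  y = (0 - (-4)·-1.349) / (-7) = 0.771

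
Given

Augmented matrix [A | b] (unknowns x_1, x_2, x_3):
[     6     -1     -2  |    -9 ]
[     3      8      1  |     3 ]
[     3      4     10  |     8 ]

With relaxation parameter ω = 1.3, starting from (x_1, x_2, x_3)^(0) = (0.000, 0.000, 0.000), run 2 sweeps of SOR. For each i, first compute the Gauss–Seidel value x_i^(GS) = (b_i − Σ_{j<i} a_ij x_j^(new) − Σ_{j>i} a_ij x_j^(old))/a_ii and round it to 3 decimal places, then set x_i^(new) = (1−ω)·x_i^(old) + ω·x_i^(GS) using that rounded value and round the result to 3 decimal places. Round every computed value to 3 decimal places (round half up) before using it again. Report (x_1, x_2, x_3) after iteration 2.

(-0.597, 0.176, 0.866)

Iteration 1:
  x_1: GS value = (-9 - (-1)·0.000 - (-2)·0.000) / (6) = -1.500;  x_1 ← (1−ω)·0.000 + ω·-1.500 = -1.950
  x_2: GS value = (3 - (3)·-1.950 - (1)·0.000) / (8) = 1.106;  x_2 ← (1−ω)·0.000 + ω·1.106 = 1.438
  x_3: GS value = (8 - (3)·-1.950 - (4)·1.438) / (10) = 0.810;  x_3 ← (1−ω)·0.000 + ω·0.810 = 1.053
Iteration 2:
  x_1: GS value = (-9 - (-1)·1.438 - (-2)·1.053) / (6) = -0.909;  x_1 ← (1−ω)·-1.950 + ω·-0.909 = -0.597
  x_2: GS value = (3 - (3)·-0.597 - (1)·1.053) / (8) = 0.467;  x_2 ← (1−ω)·1.438 + ω·0.467 = 0.176
  x_3: GS value = (8 - (3)·-0.597 - (4)·0.176) / (10) = 0.909;  x_3 ← (1−ω)·1.053 + ω·0.909 = 0.866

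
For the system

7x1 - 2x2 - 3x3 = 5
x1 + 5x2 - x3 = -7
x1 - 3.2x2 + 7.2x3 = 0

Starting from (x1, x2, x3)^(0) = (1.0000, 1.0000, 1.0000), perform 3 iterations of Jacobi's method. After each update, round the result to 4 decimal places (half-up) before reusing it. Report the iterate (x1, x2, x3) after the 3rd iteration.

(-0.1016, -1.6532, -0.7839)

Iteration 1:
  x1 = (5 - (-2)·1.0000 - (-3)·1.0000) / (7) = 1.4286
  x2 = (-7 - (1)·1.0000 - (-1)·1.0000) / (5) = -1.4000
  x3 = (0 - (1)·1.0000 - (-3.2)·1.0000) / (7.2) = 0.3056
Iteration 2:
  x1 = (5 - (-2)·-1.4000 - (-3)·0.3056) / (7) = 0.4453
  x2 = (-7 - (1)·1.4286 - (-1)·0.3056) / (5) = -1.6246
  x3 = (0 - (1)·1.4286 - (-3.2)·-1.4000) / (7.2) = -0.8206
Iteration 3:
  x1 = (5 - (-2)·-1.6246 - (-3)·-0.8206) / (7) = -0.1016
  x2 = (-7 - (1)·0.4453 - (-1)·-0.8206) / (5) = -1.6532
  x3 = (0 - (1)·0.4453 - (-3.2)·-1.6246) / (7.2) = -0.7839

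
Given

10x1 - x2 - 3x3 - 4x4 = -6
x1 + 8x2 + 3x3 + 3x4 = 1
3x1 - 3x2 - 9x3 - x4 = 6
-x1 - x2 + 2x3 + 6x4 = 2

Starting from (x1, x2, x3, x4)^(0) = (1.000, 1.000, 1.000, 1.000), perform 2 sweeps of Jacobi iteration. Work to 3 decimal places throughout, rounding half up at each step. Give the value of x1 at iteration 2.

Iteration 1:
  x1 = (-6 - (-1)·1.000 - (-3)·1.000 - (-4)·1.000) / (10) = 0.200
  x2 = (1 - (1)·1.000 - (3)·1.000 - (3)·1.000) / (8) = -0.750
  x3 = (6 - (3)·1.000 - (-3)·1.000 - (-1)·1.000) / (-9) = -0.778
  x4 = (2 - (-1)·1.000 - (-1)·1.000 - (2)·1.000) / (6) = 0.333
Iteration 2:
  x1 = (-6 - (-1)·-0.750 - (-3)·-0.778 - (-4)·0.333) / (10) = -0.775
  x2 = (1 - (1)·0.200 - (3)·-0.778 - (3)·0.333) / (8) = 0.267
  x3 = (6 - (3)·0.200 - (-3)·-0.750 - (-1)·0.333) / (-9) = -0.387
  x4 = (2 - (-1)·0.200 - (-1)·-0.750 - (2)·-0.778) / (6) = 0.501

-0.775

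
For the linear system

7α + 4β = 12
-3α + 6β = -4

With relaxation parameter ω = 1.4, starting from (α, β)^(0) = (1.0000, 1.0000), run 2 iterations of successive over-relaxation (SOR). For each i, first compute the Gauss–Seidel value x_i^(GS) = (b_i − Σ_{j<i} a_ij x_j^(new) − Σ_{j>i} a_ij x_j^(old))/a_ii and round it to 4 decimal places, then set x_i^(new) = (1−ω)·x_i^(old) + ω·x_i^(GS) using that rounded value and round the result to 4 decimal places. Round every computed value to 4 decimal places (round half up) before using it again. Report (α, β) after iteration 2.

(2.3145, 0.8841)

Iteration 1:
  α: GS value = (12 - (4)·1.0000) / (7) = 1.1429;  α ← (1−ω)·1.0000 + ω·1.1429 = 1.2001
  β: GS value = (-4 - (-3)·1.2001) / (6) = -0.0666;  β ← (1−ω)·1.0000 + ω·-0.0666 = -0.4932
Iteration 2:
  α: GS value = (12 - (4)·-0.4932) / (7) = 1.9961;  α ← (1−ω)·1.2001 + ω·1.9961 = 2.3145
  β: GS value = (-4 - (-3)·2.3145) / (6) = 0.4906;  β ← (1−ω)·-0.4932 + ω·0.4906 = 0.8841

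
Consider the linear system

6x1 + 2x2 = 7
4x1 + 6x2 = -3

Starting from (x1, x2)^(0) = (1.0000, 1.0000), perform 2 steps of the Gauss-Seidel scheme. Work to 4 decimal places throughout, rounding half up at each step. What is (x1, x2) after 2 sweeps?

Iteration 1:
  x1 = (7 - (2)·1.0000) / (6) = 0.8333
  x2 = (-3 - (4)·0.8333) / (6) = -1.0555
Iteration 2:
  x1 = (7 - (2)·-1.0555) / (6) = 1.5185
  x2 = (-3 - (4)·1.5185) / (6) = -1.5123

(1.5185, -1.5123)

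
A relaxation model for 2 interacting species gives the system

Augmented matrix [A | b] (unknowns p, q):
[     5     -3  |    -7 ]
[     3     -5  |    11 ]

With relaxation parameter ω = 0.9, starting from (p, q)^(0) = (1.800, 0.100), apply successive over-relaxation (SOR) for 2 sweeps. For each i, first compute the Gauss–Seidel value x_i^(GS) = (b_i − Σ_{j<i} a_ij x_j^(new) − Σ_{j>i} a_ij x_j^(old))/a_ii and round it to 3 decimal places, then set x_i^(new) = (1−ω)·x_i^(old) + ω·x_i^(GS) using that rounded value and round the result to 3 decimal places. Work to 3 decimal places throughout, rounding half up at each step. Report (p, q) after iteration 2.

Iteration 1:
  p: GS value = (-7 - (-3)·0.100) / (5) = -1.340;  p ← (1−ω)·1.800 + ω·-1.340 = -1.026
  q: GS value = (11 - (3)·-1.026) / (-5) = -2.816;  q ← (1−ω)·0.100 + ω·-2.816 = -2.524
Iteration 2:
  p: GS value = (-7 - (-3)·-2.524) / (5) = -2.914;  p ← (1−ω)·-1.026 + ω·-2.914 = -2.725
  q: GS value = (11 - (3)·-2.725) / (-5) = -3.835;  q ← (1−ω)·-2.524 + ω·-3.835 = -3.704

(-2.725, -3.704)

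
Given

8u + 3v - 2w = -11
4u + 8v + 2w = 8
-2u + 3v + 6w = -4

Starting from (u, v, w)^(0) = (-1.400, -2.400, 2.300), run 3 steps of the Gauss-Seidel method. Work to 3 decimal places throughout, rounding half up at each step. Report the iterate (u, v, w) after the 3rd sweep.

Iteration 1:
  u = (-11 - (3)·-2.400 - (-2)·2.300) / (8) = 0.100
  v = (8 - (4)·0.100 - (2)·2.300) / (8) = 0.375
  w = (-4 - (-2)·0.100 - (3)·0.375) / (6) = -0.821
Iteration 2:
  u = (-11 - (3)·0.375 - (-2)·-0.821) / (8) = -1.721
  v = (8 - (4)·-1.721 - (2)·-0.821) / (8) = 2.066
  w = (-4 - (-2)·-1.721 - (3)·2.066) / (6) = -2.273
Iteration 3:
  u = (-11 - (3)·2.066 - (-2)·-2.273) / (8) = -2.718
  v = (8 - (4)·-2.718 - (2)·-2.273) / (8) = 2.927
  w = (-4 - (-2)·-2.718 - (3)·2.927) / (6) = -3.036

(-2.718, 2.927, -3.036)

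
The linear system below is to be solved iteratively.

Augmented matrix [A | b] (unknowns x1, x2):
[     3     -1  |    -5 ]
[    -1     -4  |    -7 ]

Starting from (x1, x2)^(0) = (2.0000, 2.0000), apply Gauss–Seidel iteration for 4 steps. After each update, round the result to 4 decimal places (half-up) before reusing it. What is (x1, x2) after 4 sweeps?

(-1.0000, 2.0000)

Iteration 1:
  x1 = (-5 - (-1)·2.0000) / (3) = -1.0000
  x2 = (-7 - (-1)·-1.0000) / (-4) = 2.0000
Iteration 2:
  x1 = (-5 - (-1)·2.0000) / (3) = -1.0000
  x2 = (-7 - (-1)·-1.0000) / (-4) = 2.0000
Iteration 3:
  x1 = (-5 - (-1)·2.0000) / (3) = -1.0000
  x2 = (-7 - (-1)·-1.0000) / (-4) = 2.0000
Iteration 4:
  x1 = (-5 - (-1)·2.0000) / (3) = -1.0000
  x2 = (-7 - (-1)·-1.0000) / (-4) = 2.0000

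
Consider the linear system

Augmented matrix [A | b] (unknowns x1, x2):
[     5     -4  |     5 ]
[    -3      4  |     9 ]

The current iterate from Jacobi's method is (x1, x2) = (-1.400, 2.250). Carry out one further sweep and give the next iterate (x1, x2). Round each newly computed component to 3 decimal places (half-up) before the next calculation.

One sweep:
  x1 = (5 - (-4)·2.250) / (5) = 2.800
  x2 = (9 - (-3)·-1.400) / (4) = 1.200

(2.800, 1.200)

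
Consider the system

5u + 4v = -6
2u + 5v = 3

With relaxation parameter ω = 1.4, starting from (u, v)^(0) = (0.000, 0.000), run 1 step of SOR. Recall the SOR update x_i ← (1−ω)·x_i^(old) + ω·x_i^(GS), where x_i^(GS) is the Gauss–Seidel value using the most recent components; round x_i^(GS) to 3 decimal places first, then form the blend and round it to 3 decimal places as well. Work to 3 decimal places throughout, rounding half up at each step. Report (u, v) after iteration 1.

Iteration 1:
  u: GS value = (-6 - (4)·0.000) / (5) = -1.200;  u ← (1−ω)·0.000 + ω·-1.200 = -1.680
  v: GS value = (3 - (2)·-1.680) / (5) = 1.272;  v ← (1−ω)·0.000 + ω·1.272 = 1.781

(-1.680, 1.781)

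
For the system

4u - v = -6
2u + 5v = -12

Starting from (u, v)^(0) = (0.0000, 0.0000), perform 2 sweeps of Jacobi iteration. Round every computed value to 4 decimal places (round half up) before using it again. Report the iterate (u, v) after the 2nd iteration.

(-2.1000, -1.8000)

Iteration 1:
  u = (-6 - (-1)·0.0000) / (4) = -1.5000
  v = (-12 - (2)·0.0000) / (5) = -2.4000
Iteration 2:
  u = (-6 - (-1)·-2.4000) / (4) = -2.1000
  v = (-12 - (2)·-1.5000) / (5) = -1.8000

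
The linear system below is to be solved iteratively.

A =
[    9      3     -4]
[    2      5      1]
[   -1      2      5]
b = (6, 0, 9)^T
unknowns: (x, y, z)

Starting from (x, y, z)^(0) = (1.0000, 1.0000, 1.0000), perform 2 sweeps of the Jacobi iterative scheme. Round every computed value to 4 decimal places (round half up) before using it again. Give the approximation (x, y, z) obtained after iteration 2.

(1.5778, -0.6311, 2.1956)

Iteration 1:
  x = (6 - (3)·1.0000 - (-4)·1.0000) / (9) = 0.7778
  y = (0 - (2)·1.0000 - (1)·1.0000) / (5) = -0.6000
  z = (9 - (-1)·1.0000 - (2)·1.0000) / (5) = 1.6000
Iteration 2:
  x = (6 - (3)·-0.6000 - (-4)·1.6000) / (9) = 1.5778
  y = (0 - (2)·0.7778 - (1)·1.6000) / (5) = -0.6311
  z = (9 - (-1)·0.7778 - (2)·-0.6000) / (5) = 2.1956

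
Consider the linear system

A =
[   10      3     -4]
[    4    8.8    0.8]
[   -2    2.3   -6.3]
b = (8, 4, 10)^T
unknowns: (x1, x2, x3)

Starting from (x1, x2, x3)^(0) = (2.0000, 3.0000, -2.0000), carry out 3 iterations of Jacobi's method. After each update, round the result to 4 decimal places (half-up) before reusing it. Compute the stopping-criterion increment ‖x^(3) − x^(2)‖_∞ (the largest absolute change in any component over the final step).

0.5801

Iteration 1:
  x1 = (8 - (3)·3.0000 - (-4)·-2.0000) / (10) = -0.9000
  x2 = (4 - (4)·2.0000 - (0.8)·-2.0000) / (8.8) = -0.2727
  x3 = (10 - (-2)·2.0000 - (2.3)·3.0000) / (-6.3) = -1.1270
Iteration 2:
  x1 = (8 - (3)·-0.2727 - (-4)·-1.1270) / (10) = 0.4310
  x2 = (4 - (4)·-0.9000 - (0.8)·-1.1270) / (8.8) = 0.9661
  x3 = (10 - (-2)·-0.9000 - (2.3)·-0.2727) / (-6.3) = -1.4011
Iteration 3:
  x1 = (8 - (3)·0.9661 - (-4)·-1.4011) / (10) = -0.0503
  x2 = (4 - (4)·0.4310 - (0.8)·-1.4011) / (8.8) = 0.3860
  x3 = (10 - (-2)·0.4310 - (2.3)·0.9661) / (-6.3) = -1.3714
Change: (-0.4813, -0.5801, 0.0297) → max |·| = 0.5801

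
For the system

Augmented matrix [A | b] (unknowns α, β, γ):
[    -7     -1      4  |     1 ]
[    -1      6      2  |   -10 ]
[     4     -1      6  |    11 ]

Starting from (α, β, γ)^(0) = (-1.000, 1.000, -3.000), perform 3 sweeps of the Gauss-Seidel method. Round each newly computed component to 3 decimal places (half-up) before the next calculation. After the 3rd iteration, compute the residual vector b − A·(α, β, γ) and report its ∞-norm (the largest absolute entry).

Iteration 1:
  α = (1 - (-1)·1.000 - (4)·-3.000) / (-7) = -2.000
  β = (-10 - (-1)·-2.000 - (2)·-3.000) / (6) = -1.000
  γ = (11 - (4)·-2.000 - (-1)·-1.000) / (6) = 3.000
Iteration 2:
  α = (1 - (-1)·-1.000 - (4)·3.000) / (-7) = 1.714
  β = (-10 - (-1)·1.714 - (2)·3.000) / (6) = -2.381
  γ = (11 - (4)·1.714 - (-1)·-2.381) / (6) = 0.294
Iteration 3:
  α = (1 - (-1)·-2.381 - (4)·0.294) / (-7) = 0.365
  β = (-10 - (-1)·0.365 - (2)·0.294) / (6) = -1.704
  γ = (11 - (4)·0.365 - (-1)·-1.704) / (6) = 1.306
Residual b − A·x = (-3.373, -2.023, 0.000); ∞-norm = 3.373

3.373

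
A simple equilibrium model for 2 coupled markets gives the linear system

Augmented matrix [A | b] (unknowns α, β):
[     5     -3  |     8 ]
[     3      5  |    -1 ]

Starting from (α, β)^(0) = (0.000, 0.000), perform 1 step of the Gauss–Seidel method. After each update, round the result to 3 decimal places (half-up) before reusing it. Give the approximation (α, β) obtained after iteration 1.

(1.600, -1.160)

Iteration 1:
  α = (8 - (-3)·0.000) / (5) = 1.600
  β = (-1 - (3)·1.600) / (5) = -1.160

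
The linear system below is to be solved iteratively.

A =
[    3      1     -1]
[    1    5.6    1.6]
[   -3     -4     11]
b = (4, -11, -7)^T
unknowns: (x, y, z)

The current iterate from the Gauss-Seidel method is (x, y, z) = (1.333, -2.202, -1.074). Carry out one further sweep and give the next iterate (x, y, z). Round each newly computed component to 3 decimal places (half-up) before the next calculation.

One sweep:
  x = (4 - (1)·-2.202 - (-1)·-1.074) / (3) = 1.709
  y = (-11 - (1)·1.709 - (1.6)·-1.074) / (5.6) = -1.963
  z = (-7 - (-3)·1.709 - (-4)·-1.963) / (11) = -0.884

(1.709, -1.963, -0.884)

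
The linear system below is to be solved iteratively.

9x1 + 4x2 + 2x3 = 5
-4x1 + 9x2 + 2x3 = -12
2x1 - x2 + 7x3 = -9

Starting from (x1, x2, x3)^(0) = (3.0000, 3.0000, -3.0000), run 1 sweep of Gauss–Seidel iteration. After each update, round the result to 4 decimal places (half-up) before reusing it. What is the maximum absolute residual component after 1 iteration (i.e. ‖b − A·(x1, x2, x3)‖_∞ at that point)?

Iteration 1:
  x1 = (5 - (4)·3.0000 - (2)·-3.0000) / (9) = -0.1111
  x2 = (-12 - (-4)·-0.1111 - (2)·-3.0000) / (9) = -0.7160
  x3 = (-9 - (2)·-0.1111 - (-1)·-0.7160) / (7) = -1.3563
Residual b − A·x = (11.5765, -3.2878, 0.0003); ∞-norm = 11.5765

11.5765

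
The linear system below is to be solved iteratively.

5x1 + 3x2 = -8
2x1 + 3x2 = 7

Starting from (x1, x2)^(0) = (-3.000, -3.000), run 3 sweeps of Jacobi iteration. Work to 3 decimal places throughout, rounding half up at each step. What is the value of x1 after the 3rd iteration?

-2.920

Iteration 1:
  x1 = (-8 - (3)·-3.000) / (5) = 0.200
  x2 = (7 - (2)·-3.000) / (3) = 4.333
Iteration 2:
  x1 = (-8 - (3)·4.333) / (5) = -4.200
  x2 = (7 - (2)·0.200) / (3) = 2.200
Iteration 3:
  x1 = (-8 - (3)·2.200) / (5) = -2.920
  x2 = (7 - (2)·-4.200) / (3) = 5.133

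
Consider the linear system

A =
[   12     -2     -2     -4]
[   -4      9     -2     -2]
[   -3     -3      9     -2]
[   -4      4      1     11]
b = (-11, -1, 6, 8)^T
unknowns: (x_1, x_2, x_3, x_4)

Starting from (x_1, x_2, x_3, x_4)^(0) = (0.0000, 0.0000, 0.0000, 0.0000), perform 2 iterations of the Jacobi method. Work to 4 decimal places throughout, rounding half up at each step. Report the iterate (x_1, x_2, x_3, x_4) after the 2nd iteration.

Iteration 1:
  x_1 = (-11 - (-2)·0.0000 - (-2)·0.0000 - (-4)·0.0000) / (12) = -0.9167
  x_2 = (-1 - (-4)·0.0000 - (-2)·0.0000 - (-2)·0.0000) / (9) = -0.1111
  x_3 = (6 - (-3)·0.0000 - (-3)·0.0000 - (-2)·0.0000) / (9) = 0.6667
  x_4 = (8 - (-4)·0.0000 - (4)·0.0000 - (1)·0.0000) / (11) = 0.7273
Iteration 2:
  x_1 = (-11 - (-2)·-0.1111 - (-2)·0.6667 - (-4)·0.7273) / (12) = -0.5816
  x_2 = (-1 - (-4)·-0.9167 - (-2)·0.6667 - (-2)·0.7273) / (9) = -0.2088
  x_3 = (6 - (-3)·-0.9167 - (-3)·-0.1111 - (-2)·0.7273) / (9) = 0.4857
  x_4 = (8 - (-4)·-0.9167 - (4)·-0.1111 - (1)·0.6667) / (11) = 0.3737

(-0.5816, -0.2088, 0.4857, 0.3737)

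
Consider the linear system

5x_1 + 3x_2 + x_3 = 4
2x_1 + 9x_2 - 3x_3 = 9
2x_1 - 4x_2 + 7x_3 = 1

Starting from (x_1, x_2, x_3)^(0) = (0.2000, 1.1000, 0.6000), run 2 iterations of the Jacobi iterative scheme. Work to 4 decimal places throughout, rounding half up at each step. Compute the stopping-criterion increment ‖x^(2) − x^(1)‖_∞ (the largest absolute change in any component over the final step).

0.0832

Iteration 1:
  x_1 = (4 - (3)·1.1000 - (1)·0.6000) / (5) = 0.0200
  x_2 = (9 - (2)·0.2000 - (-3)·0.6000) / (9) = 1.1556
  x_3 = (1 - (2)·0.2000 - (-4)·1.1000) / (7) = 0.7143
Iteration 2:
  x_1 = (4 - (3)·1.1556 - (1)·0.7143) / (5) = -0.0362
  x_2 = (9 - (2)·0.0200 - (-3)·0.7143) / (9) = 1.2337
  x_3 = (1 - (2)·0.0200 - (-4)·1.1556) / (7) = 0.7975
Change: (-0.0562, 0.0781, 0.0832) → max |·| = 0.0832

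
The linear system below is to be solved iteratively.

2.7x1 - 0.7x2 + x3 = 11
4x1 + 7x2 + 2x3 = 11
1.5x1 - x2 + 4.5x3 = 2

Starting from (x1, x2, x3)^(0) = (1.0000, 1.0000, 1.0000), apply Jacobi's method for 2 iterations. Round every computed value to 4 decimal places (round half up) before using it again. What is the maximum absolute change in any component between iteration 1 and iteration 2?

Iteration 1:
  x1 = (11 - (-0.7)·1.0000 - (1)·1.0000) / (2.7) = 3.9630
  x2 = (11 - (4)·1.0000 - (2)·1.0000) / (7) = 0.7143
  x3 = (2 - (1.5)·1.0000 - (-1)·1.0000) / (4.5) = 0.3333
Iteration 2:
  x1 = (11 - (-0.7)·0.7143 - (1)·0.3333) / (2.7) = 4.1358
  x2 = (11 - (4)·3.9630 - (2)·0.3333) / (7) = -0.7884
  x3 = (2 - (1.5)·3.9630 - (-1)·0.7143) / (4.5) = -0.7178
Change: (0.1728, -1.5027, -1.0511) → max |·| = 1.5027

1.5027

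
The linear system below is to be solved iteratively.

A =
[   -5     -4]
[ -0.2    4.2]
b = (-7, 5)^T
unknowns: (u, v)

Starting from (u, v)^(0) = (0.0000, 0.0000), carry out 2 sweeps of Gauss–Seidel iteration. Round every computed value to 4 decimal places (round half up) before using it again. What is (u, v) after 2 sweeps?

(0.3943, 1.2093)

Iteration 1:
  u = (-7 - (-4)·0.0000) / (-5) = 1.4000
  v = (5 - (-0.2)·1.4000) / (4.2) = 1.2571
Iteration 2:
  u = (-7 - (-4)·1.2571) / (-5) = 0.3943
  v = (5 - (-0.2)·0.3943) / (4.2) = 1.2093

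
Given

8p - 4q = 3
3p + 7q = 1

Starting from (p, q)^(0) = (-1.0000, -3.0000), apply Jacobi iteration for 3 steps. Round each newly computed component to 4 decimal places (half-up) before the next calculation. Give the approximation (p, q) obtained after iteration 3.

(0.6875, -0.1403)

Iteration 1:
  p = (3 - (-4)·-3.0000) / (8) = -1.1250
  q = (1 - (3)·-1.0000) / (7) = 0.5714
Iteration 2:
  p = (3 - (-4)·0.5714) / (8) = 0.6607
  q = (1 - (3)·-1.1250) / (7) = 0.6250
Iteration 3:
  p = (3 - (-4)·0.6250) / (8) = 0.6875
  q = (1 - (3)·0.6607) / (7) = -0.1403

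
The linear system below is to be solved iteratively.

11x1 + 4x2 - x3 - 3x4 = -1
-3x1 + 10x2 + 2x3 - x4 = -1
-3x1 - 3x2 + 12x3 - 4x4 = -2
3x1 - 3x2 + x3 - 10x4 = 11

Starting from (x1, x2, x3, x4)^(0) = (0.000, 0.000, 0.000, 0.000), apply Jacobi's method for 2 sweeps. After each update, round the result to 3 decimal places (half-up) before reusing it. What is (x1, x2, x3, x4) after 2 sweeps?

Iteration 1:
  x1 = (-1 - (4)·0.000 - (-1)·0.000 - (-3)·0.000) / (11) = -0.091
  x2 = (-1 - (-3)·0.000 - (2)·0.000 - (-1)·0.000) / (10) = -0.100
  x3 = (-2 - (-3)·0.000 - (-3)·0.000 - (-4)·0.000) / (12) = -0.167
  x4 = (11 - (3)·0.000 - (-3)·0.000 - (1)·0.000) / (-10) = -1.100
Iteration 2:
  x1 = (-1 - (4)·-0.100 - (-1)·-0.167 - (-3)·-1.100) / (11) = -0.370
  x2 = (-1 - (-3)·-0.091 - (2)·-0.167 - (-1)·-1.100) / (10) = -0.204
  x3 = (-2 - (-3)·-0.091 - (-3)·-0.100 - (-4)·-1.100) / (12) = -0.581
  x4 = (11 - (3)·-0.091 - (-3)·-0.100 - (1)·-0.167) / (-10) = -1.114

(-0.370, -0.204, -0.581, -1.114)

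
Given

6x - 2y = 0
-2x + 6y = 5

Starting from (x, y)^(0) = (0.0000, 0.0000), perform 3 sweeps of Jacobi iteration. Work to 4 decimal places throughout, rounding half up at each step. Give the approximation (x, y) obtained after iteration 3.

Iteration 1:
  x = (0 - (-2)·0.0000) / (6) = 0.0000
  y = (5 - (-2)·0.0000) / (6) = 0.8333
Iteration 2:
  x = (0 - (-2)·0.8333) / (6) = 0.2778
  y = (5 - (-2)·0.0000) / (6) = 0.8333
Iteration 3:
  x = (0 - (-2)·0.8333) / (6) = 0.2778
  y = (5 - (-2)·0.2778) / (6) = 0.9259

(0.2778, 0.9259)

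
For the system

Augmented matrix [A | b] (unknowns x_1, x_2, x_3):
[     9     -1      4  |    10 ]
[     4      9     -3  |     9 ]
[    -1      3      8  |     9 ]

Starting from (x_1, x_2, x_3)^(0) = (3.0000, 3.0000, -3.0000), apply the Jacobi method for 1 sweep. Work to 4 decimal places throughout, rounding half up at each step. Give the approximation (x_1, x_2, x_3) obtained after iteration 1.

(2.7778, -1.3333, 0.3750)

Iteration 1:
  x_1 = (10 - (-1)·3.0000 - (4)·-3.0000) / (9) = 2.7778
  x_2 = (9 - (4)·3.0000 - (-3)·-3.0000) / (9) = -1.3333
  x_3 = (9 - (-1)·3.0000 - (3)·3.0000) / (8) = 0.3750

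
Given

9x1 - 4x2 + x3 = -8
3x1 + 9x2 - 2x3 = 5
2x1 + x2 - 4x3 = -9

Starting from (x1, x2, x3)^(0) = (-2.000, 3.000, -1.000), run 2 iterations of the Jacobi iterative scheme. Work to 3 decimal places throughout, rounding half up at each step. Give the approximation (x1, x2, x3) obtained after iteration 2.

(-0.667, 0.815, 2.778)

Iteration 1:
  x1 = (-8 - (-4)·3.000 - (1)·-1.000) / (9) = 0.556
  x2 = (5 - (3)·-2.000 - (-2)·-1.000) / (9) = 1.000
  x3 = (-9 - (2)·-2.000 - (1)·3.000) / (-4) = 2.000
Iteration 2:
  x1 = (-8 - (-4)·1.000 - (1)·2.000) / (9) = -0.667
  x2 = (5 - (3)·0.556 - (-2)·2.000) / (9) = 0.815
  x3 = (-9 - (2)·0.556 - (1)·1.000) / (-4) = 2.778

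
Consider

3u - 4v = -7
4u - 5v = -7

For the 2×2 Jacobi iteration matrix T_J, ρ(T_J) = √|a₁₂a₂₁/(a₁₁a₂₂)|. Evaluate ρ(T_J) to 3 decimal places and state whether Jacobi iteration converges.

1.033

a₁₂a₂₁/(a₁₁a₂₂) = (-4)·(4) / ((3)·(-5)) = 1.066667
ρ = √|1.066667| = √1.066667 = 1.033
ρ > 1, so Jacobi diverges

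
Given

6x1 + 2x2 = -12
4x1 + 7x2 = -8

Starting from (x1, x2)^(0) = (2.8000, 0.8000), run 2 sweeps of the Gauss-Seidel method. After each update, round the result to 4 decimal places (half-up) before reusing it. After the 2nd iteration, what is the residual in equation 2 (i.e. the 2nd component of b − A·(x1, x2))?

0.0002

Iteration 1:
  x1 = (-12 - (2)·0.8000) / (6) = -2.2667
  x2 = (-8 - (4)·-2.2667) / (7) = 0.1524
Iteration 2:
  x1 = (-12 - (2)·0.1524) / (6) = -2.0508
  x2 = (-8 - (4)·-2.0508) / (7) = 0.0290
Residual b − A·x = (0.2468, 0.0002)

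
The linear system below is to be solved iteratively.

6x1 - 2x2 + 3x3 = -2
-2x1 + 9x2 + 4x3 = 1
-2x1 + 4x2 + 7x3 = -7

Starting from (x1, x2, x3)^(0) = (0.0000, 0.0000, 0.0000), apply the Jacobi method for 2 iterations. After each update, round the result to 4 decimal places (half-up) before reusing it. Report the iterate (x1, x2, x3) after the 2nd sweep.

Iteration 1:
  x1 = (-2 - (-2)·0.0000 - (3)·0.0000) / (6) = -0.3333
  x2 = (1 - (-2)·0.0000 - (4)·0.0000) / (9) = 0.1111
  x3 = (-7 - (-2)·0.0000 - (4)·0.0000) / (7) = -1.0000
Iteration 2:
  x1 = (-2 - (-2)·0.1111 - (3)·-1.0000) / (6) = 0.2037
  x2 = (1 - (-2)·-0.3333 - (4)·-1.0000) / (9) = 0.4815
  x3 = (-7 - (-2)·-0.3333 - (4)·0.1111) / (7) = -1.1587

(0.2037, 0.4815, -1.1587)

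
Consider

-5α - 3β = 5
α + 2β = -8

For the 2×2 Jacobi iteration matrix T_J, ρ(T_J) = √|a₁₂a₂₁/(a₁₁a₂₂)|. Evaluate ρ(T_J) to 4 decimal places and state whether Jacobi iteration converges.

a₁₂a₂₁/(a₁₁a₂₂) = (-3)·(1) / ((-5)·(2)) = 0.300000
ρ = √|0.300000| = √0.300000 = 0.5477
ρ < 1, so Jacobi converges

0.5477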